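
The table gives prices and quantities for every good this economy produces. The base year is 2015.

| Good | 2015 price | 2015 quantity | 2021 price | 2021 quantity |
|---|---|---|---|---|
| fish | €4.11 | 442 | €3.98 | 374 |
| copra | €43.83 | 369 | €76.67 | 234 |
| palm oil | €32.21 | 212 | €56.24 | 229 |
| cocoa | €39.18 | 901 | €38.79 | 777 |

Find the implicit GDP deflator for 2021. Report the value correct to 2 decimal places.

Nominal GDP 2021 = 3.98·374 + 76.67·234 + 56.24·229 + 38.79·777 = 62448.09.
Real GDP 2021 (at 2015 prices) = 4.11·374 + 43.83·234 + 32.21·229 + 39.18·777 = 49612.31.
Deflator = Nominal/Real × 100 = 62448.09/49612.31 × 100 = 125.872.

125.87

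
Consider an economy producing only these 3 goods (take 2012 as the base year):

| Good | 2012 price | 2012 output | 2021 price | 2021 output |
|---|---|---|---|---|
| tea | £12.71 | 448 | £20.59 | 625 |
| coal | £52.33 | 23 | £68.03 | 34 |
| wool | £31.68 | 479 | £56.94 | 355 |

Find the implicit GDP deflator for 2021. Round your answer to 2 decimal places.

168.80

Nominal GDP 2021 = 20.59·625 + 68.03·34 + 56.94·355 = 35395.47.
Real GDP 2021 (at 2012 prices) = 12.71·625 + 52.33·34 + 31.68·355 = 20969.37.
Deflator = Nominal/Real × 100 = 35395.47/20969.37 × 100 = 168.796.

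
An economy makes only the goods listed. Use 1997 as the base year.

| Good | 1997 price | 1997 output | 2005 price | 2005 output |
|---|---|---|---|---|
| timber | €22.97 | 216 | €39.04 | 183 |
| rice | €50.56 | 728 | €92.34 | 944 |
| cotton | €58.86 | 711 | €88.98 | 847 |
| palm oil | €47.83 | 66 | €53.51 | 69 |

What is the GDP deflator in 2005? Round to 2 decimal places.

164.98

Nominal GDP 2005 = 39.04·183 + 92.34·944 + 88.98·847 + 53.51·69 = 173371.53.
Real GDP 2005 (at 1997 prices) = 22.97·183 + 50.56·944 + 58.86·847 + 47.83·69 = 105086.84.
Deflator = Nominal/Real × 100 = 173371.53/105086.84 × 100 = 164.979.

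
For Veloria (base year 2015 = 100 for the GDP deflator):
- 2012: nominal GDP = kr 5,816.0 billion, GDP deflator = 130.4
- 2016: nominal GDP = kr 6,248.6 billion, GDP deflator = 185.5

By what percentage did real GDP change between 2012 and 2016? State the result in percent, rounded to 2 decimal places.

-24.47%

Deflate each year: 2012 → 5816.0/1.304 = 4460.12; 2016 → 6248.6/1.855 = 3368.52.
So real GDP changed by 3368.52/4460.12 − 1 = -0.2447, i.e. -24.47%.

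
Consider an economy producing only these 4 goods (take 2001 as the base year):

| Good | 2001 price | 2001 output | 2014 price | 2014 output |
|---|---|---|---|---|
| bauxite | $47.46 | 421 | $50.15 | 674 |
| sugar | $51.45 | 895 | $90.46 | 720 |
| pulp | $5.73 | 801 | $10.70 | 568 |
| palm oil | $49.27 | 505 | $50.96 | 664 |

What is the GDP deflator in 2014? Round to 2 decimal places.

Nominal GDP 2014 = 50.15·674 + 90.46·720 + 10.70·568 + 50.96·664 = 138847.34.
Real GDP 2014 (at 2001 prices) = 47.46·674 + 51.45·720 + 5.73·568 + 49.27·664 = 105001.96.
Deflator = Nominal/Real × 100 = 138847.34/105001.96 × 100 = 132.233.

132.23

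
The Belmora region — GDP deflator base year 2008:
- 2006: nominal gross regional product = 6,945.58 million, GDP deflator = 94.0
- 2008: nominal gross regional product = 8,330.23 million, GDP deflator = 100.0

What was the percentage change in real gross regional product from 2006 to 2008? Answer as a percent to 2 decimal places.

Real gross regional product 2006 = 6945.58 / 0.940 = 7388.91.
Real gross regional product 2008 = 8330.23 / 1.000 = 8330.23.
Real growth = 8330.23 / 7388.91 − 1 = 0.1274.

12.74%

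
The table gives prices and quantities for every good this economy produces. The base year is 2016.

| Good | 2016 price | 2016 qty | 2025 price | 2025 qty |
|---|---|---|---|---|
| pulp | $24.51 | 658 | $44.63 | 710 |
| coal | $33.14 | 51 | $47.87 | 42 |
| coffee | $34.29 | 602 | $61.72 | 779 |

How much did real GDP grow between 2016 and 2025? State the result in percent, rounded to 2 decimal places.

18.32%

Real GDP 2016 = Nominal GDP 2016 = 24.51·658 + 33.14·51 + 34.29·602 = 38460.30.
Real GDP 2025 (at 2016 prices) = 24.51·710 + 33.14·42 + 34.29·779 = 45505.89.
Real growth = 45505.89/38460.30 − 1 = 0.1832.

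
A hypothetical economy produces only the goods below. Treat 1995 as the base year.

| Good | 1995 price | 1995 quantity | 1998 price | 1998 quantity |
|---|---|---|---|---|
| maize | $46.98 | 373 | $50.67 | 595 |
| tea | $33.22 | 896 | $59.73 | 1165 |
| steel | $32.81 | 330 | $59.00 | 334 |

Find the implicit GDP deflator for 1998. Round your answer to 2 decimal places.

Nominal GDP 1998 = 50.67·595 + 59.73·1165 + 59.00·334 = 119440.10.
Real GDP 1998 (at 1995 prices) = 46.98·595 + 33.22·1165 + 32.81·334 = 77612.94.
Deflator = Nominal/Real × 100 = 119440.10/77612.94 × 100 = 153.892.

153.89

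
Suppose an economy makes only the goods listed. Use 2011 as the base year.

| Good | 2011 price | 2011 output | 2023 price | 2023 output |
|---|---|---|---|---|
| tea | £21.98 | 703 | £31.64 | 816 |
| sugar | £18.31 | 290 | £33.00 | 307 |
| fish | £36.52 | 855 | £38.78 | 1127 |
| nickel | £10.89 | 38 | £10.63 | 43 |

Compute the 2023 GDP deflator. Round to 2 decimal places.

122.90

Nominal GDP 2023 = 31.64·816 + 33.00·307 + 38.78·1127 + 10.63·43 = 80111.39.
Real GDP 2023 (at 2011 prices) = 21.98·816 + 18.31·307 + 36.52·1127 + 10.89·43 = 65183.16.
Deflator = Nominal/Real × 100 = 80111.39/65183.16 × 100 = 122.902.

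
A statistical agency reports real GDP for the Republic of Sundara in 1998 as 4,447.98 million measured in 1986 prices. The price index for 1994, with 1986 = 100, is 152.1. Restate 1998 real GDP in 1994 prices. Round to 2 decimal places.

6,765.38 million

Real GDP in 1994 prices = Real GDP in 1986 prices × (P_1994/P_1986) = 4447.98 × 1.521 = 6765.38.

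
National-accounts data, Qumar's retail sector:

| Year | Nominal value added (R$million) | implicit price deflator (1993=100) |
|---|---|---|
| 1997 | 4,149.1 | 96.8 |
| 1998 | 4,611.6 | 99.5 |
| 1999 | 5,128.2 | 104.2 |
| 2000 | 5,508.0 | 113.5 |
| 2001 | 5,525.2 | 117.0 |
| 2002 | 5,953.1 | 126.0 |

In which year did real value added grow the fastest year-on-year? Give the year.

1998

1998: real = 4611.6/0.995 = 4634.77; growth vs 1997 (4286.26) = 8.13%.
1999: real = 5128.2/1.042 = 4921.50; growth vs 1998 (4634.77) = 6.19%.
2000: real = 5508.0/1.135 = 4852.86; growth vs 1999 (4921.50) = -1.39%.
2001: real = 5525.2/1.170 = 4722.39; growth vs 2000 (4852.86) = -2.69%.
2002: real = 5953.1/1.260 = 4724.68; growth vs 2001 (4722.39) = 0.05%.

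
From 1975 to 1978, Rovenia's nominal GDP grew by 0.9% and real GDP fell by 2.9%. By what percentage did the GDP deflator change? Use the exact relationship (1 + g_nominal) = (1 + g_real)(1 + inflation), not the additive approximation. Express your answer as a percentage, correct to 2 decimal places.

(1 + g_nom) = (1 + g_real)(1 + π), so π = 1.0090 / 0.9710 − 1 = 0.03913.

3.91%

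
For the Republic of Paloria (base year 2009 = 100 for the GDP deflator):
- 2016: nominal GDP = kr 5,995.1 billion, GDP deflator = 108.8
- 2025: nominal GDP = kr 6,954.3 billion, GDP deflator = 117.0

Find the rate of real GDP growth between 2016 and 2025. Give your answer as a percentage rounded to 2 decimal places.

Real GDP 2016 = 5995.1 / 1.088 = 5510.20.
Real GDP 2025 = 6954.3 / 1.170 = 5943.85.
Real growth = 5943.85 / 5510.20 − 1 = 0.0787.

7.87%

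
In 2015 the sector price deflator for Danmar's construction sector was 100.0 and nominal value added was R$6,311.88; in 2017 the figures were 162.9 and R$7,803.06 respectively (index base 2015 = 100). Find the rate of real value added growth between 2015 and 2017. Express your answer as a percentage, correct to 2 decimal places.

Real value added 2015 = 6311.88 / 1.000 = 6311.88.
Real value added 2017 = 7803.06 / 1.629 = 4790.09.
Real growth = 4790.09 / 6311.88 − 1 = -0.2411.

-24.11%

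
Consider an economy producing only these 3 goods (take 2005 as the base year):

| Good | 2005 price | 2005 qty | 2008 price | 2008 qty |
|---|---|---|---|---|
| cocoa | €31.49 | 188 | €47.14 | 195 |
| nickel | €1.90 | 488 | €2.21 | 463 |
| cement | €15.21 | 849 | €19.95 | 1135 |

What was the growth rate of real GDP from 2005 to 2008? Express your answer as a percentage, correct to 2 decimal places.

Real GDP 2005 = Nominal GDP 2005 = 31.49·188 + 1.90·488 + 15.21·849 = 19760.61.
Real GDP 2008 (at 2005 prices) = 31.49·195 + 1.90·463 + 15.21·1135 = 24283.60.
Real growth = 24283.60/19760.61 − 1 = 0.2289.

22.89%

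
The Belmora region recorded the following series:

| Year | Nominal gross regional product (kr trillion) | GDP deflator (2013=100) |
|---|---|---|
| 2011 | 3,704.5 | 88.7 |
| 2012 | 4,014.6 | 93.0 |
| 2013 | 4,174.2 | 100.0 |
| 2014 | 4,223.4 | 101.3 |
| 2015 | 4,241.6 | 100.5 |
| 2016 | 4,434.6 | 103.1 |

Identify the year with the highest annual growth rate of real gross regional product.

2012

2012: real = 4014.6/0.930 = 4316.77; growth vs 2011 (4176.44) = 3.36%.
2013: real = 4174.2/1.000 = 4174.20; growth vs 2012 (4316.77) = -3.30%.
2014: real = 4223.4/1.013 = 4169.20; growth vs 2013 (4174.20) = -0.12%.
2015: real = 4241.6/1.005 = 4220.50; growth vs 2014 (4169.20) = 1.23%.
2016: real = 4434.6/1.031 = 4301.26; growth vs 2015 (4220.50) = 1.91%.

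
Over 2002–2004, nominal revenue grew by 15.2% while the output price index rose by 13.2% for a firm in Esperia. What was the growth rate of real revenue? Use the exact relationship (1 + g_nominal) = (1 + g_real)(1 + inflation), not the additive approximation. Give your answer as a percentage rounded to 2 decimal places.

1.77%

(1 + g_nom) = (1 + g_real)(1 + π), so g_real = 1.1520 / 1.1320 − 1 = 0.01767.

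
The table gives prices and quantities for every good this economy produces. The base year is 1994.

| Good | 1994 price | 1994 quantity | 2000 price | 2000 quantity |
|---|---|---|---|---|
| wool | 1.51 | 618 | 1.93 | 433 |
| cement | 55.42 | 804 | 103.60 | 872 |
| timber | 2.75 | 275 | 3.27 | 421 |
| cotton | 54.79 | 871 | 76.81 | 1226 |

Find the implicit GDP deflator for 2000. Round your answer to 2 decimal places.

Nominal GDP 2000 = 1.93·433 + 103.60·872 + 3.27·421 + 76.81·1226 = 186720.62.
Real GDP 2000 (at 1994 prices) = 1.51·433 + 55.42·872 + 2.75·421 + 54.79·1226 = 117310.36.
Deflator = Nominal/Real × 100 = 186720.62/117310.36 × 100 = 159.168.

159.17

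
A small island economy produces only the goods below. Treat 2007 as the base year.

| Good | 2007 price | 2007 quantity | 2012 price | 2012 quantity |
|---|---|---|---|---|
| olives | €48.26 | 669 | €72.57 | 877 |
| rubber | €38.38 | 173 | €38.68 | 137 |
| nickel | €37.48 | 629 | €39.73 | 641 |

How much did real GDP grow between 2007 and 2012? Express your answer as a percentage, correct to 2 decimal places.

14.57%

Real GDP 2007 = Nominal GDP 2007 = 48.26·669 + 38.38·173 + 37.48·629 = 62500.60.
Real GDP 2012 (at 2007 prices) = 48.26·877 + 38.38·137 + 37.48·641 = 71606.76.
Real growth = 71606.76/62500.60 − 1 = 0.1457.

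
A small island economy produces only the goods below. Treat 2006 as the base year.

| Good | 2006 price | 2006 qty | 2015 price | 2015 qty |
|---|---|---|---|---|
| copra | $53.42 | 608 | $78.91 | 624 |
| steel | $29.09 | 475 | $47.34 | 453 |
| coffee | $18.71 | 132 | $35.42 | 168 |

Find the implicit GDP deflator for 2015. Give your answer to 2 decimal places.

Nominal GDP 2015 = 78.91·624 + 47.34·453 + 35.42·168 = 76635.42.
Real GDP 2015 (at 2006 prices) = 53.42·624 + 29.09·453 + 18.71·168 = 49655.13.
Deflator = Nominal/Real × 100 = 76635.42/49655.13 × 100 = 154.335.

154.34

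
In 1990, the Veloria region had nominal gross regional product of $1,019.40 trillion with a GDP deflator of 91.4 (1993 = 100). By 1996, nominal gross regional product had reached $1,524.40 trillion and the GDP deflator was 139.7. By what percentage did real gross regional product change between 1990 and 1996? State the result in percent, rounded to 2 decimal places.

Real gross regional product 1990 = 1019.40 / 0.914 = 1115.32.
Real gross regional product 1996 = 1524.40 / 1.397 = 1091.20.
Real growth = 1091.20 / 1115.32 − 1 = -0.0216.

-2.16%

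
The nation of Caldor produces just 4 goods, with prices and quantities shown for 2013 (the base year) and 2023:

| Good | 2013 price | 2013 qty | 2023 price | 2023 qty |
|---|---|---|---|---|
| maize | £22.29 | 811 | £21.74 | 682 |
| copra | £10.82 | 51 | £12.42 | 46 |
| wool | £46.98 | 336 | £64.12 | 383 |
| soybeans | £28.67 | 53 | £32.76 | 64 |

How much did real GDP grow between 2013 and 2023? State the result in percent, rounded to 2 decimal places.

Real GDP 2013 = Nominal GDP 2013 = 22.29·811 + 10.82·51 + 46.98·336 + 28.67·53 = 35933.80.
Real GDP 2023 (at 2013 prices) = 22.29·682 + 10.82·46 + 46.98·383 + 28.67·64 = 35527.72.
Real growth = 35527.72/35933.80 − 1 = -0.0113.

-1.13%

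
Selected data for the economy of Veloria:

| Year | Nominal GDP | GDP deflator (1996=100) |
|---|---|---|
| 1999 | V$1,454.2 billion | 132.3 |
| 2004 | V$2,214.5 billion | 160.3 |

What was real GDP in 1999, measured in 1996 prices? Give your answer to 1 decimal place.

V$1,099.2 billion

Real GDP = Nominal / (GDP deflator/100) = 1454.2 / 1.323 = 1099.17.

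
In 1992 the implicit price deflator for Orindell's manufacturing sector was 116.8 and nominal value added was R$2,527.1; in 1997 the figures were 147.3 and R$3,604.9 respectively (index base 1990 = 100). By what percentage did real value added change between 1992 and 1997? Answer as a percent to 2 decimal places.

Deflate each year: 1992 → 2527.1/1.168 = 2163.61; 1997 → 3604.9/1.473 = 2447.32.
So real value added changed by 2447.32/2163.61 − 1 = 0.1311, i.e. 13.11%.

13.11%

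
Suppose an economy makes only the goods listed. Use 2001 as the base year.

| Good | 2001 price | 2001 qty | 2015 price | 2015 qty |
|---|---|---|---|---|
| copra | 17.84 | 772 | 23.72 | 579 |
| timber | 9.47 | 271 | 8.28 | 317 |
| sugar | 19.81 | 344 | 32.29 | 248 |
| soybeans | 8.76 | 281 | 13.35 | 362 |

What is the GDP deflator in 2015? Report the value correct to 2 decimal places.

136.35

Nominal GDP 2015 = 23.72·579 + 8.28·317 + 32.29·248 + 13.35·362 = 29199.26.
Real GDP 2015 (at 2001 prices) = 17.84·579 + 9.47·317 + 19.81·248 + 8.76·362 = 21415.35.
Deflator = Nominal/Real × 100 = 29199.26/21415.35 × 100 = 136.347.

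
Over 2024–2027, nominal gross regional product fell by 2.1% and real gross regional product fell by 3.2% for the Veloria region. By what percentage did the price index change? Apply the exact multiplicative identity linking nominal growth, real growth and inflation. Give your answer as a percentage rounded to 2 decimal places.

1.14%

(1 + g_nom) = (1 + g_real)(1 + π), so π = 0.9790 / 0.9680 − 1 = 0.01136.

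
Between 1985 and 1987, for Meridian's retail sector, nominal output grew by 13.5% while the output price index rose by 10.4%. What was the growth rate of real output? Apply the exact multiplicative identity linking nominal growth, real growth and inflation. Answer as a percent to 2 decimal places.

2.81%

(1 + g_nom) = (1 + g_real)(1 + π), so g_real = 1.1350 / 1.1040 − 1 = 0.02808.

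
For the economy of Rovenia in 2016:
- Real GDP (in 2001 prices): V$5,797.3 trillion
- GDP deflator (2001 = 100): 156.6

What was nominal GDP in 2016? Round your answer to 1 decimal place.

V$9,078.6 trillion

Nominal GDP = Real × (GDP deflator/100) = 5797.3 × 1.566 = 9078.57.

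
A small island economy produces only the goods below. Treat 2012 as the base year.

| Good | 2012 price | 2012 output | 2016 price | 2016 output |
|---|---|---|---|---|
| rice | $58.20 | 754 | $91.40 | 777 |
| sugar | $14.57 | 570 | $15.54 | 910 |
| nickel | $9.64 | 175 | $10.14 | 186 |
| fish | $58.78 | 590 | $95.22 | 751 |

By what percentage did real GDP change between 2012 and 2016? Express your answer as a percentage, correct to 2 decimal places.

17.91%

Real GDP 2012 = Nominal GDP 2012 = 58.20·754 + 14.57·570 + 9.64·175 + 58.78·590 = 88554.90.
Real GDP 2016 (at 2012 prices) = 58.20·777 + 14.57·910 + 9.64·186 + 58.78·751 = 104416.92.
Real growth = 104416.92/88554.90 − 1 = 0.1791.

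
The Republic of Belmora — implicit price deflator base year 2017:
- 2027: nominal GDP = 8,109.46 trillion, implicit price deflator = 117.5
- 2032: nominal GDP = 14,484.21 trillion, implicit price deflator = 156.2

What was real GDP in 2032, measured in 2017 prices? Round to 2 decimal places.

Real GDP = Nominal / (implicit price deflator/100) = 14484.21 / 1.562 = 9272.86.

9,272.86 trillion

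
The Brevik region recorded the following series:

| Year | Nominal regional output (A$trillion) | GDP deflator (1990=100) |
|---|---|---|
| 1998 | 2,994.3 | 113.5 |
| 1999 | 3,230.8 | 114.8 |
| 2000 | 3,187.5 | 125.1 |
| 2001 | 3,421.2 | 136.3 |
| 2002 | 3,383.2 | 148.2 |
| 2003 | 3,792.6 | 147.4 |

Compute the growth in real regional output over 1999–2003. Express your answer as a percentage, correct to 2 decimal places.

Real regional output 1999 = 3230.8/1.148 = 2814.29.
Real regional output 2003 = 3792.6/1.474 = 2573.00.
Change = 2573.00/2814.29 − 1 = -0.0857.

-8.57%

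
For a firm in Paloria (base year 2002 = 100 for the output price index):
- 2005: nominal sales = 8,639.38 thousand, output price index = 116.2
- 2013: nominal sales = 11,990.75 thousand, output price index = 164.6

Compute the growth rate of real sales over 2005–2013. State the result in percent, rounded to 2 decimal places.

Deflate each year: 2005 → 8639.38/1.162 = 7434.92; 2013 → 11990.75/1.646 = 7284.78.
So real sales changed by 7284.78/7434.92 − 1 = -0.0202, i.e. -2.02%.

-2.02%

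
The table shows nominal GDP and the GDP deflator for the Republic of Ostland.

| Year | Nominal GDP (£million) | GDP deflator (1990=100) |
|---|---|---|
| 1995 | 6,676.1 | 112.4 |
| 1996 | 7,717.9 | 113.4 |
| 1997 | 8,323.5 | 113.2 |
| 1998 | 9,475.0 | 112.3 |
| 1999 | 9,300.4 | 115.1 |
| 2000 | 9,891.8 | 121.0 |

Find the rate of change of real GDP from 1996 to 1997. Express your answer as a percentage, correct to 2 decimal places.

Real GDP 1996 = 7717.9/1.134 = 6805.91.
Real GDP 1997 = 8323.5/1.132 = 7352.92.
Change = 7352.92/6805.91 − 1 = 0.0804.

8.04%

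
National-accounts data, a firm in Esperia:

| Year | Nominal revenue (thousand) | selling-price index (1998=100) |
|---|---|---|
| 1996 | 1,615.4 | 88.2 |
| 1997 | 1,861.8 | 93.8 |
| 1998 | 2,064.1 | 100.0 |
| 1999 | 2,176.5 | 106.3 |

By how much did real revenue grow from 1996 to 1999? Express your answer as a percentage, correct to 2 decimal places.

11.79%

Real revenue 1996 = 1615.4/0.882 = 1831.52.
Real revenue 1999 = 2176.5/1.063 = 2047.51.
Change = 2047.51/1831.52 − 1 = 0.1179.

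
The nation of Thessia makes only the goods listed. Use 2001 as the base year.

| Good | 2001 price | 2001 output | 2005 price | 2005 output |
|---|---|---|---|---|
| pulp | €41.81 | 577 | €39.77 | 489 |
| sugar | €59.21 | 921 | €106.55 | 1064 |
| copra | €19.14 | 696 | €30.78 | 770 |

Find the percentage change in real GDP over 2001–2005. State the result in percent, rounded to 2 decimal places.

Real GDP 2001 = Nominal GDP 2001 = 41.81·577 + 59.21·921 + 19.14·696 = 91978.22.
Real GDP 2005 (at 2001 prices) = 41.81·489 + 59.21·1064 + 19.14·770 = 98182.33.
Real growth = 98182.33/91978.22 − 1 = 0.0675.

6.75%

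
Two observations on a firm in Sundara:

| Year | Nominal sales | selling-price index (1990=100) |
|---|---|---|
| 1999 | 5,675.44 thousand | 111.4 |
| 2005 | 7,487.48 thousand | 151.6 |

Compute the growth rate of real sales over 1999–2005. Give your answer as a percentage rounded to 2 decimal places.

Real sales 1999 = 5675.44 / 1.114 = 5094.65.
Real sales 2005 = 7487.48 / 1.516 = 4938.97.
Real growth = 4938.97 / 5094.65 − 1 = -0.0306.

-3.06%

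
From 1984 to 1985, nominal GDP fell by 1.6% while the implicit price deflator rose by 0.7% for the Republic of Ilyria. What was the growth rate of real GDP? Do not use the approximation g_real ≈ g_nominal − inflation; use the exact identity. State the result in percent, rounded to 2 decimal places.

(1 + g_nom) = (1 + g_real)(1 + π), so g_real = 0.9840 / 1.0070 − 1 = -0.02284.

-2.28%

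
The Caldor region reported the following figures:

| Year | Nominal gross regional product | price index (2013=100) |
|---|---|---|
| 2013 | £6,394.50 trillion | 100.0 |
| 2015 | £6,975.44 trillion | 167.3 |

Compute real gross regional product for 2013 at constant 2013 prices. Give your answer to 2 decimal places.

£6,394.50 trillion

Real gross regional product = Nominal / (price index/100) = 6394.50 / 1.000 = 6394.50.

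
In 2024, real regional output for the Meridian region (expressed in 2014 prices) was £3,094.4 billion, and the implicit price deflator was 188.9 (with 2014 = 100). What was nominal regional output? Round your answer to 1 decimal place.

Nominal regional output = Real × (implicit price deflator/100) = 3094.4 × 1.889 = 5845.32.

£5,845.3 billion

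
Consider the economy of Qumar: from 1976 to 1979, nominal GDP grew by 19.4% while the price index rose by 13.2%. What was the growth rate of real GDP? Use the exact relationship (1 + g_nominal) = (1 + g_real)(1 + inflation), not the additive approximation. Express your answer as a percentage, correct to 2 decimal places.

(1 + g_nom) = (1 + g_real)(1 + π), so g_real = 1.1940 / 1.1320 − 1 = 0.05477.

5.48%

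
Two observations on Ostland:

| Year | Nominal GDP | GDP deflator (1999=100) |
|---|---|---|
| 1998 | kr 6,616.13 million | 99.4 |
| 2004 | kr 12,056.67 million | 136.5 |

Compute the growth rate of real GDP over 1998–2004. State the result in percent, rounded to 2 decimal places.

32.70%

Deflate each year: 1998 → 6616.13/0.994 = 6656.07; 2004 → 12056.67/1.365 = 8832.73.
So real GDP changed by 8832.73/6656.07 − 1 = 0.3270, i.e. 32.70%.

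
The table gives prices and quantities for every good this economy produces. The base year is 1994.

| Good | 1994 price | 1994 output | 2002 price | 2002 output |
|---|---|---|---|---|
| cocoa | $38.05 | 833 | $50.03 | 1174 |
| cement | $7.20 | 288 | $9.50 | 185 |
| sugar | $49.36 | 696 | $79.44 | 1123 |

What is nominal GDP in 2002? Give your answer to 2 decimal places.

$149703.84

Nominal GDP 2002 = Σ (p_2002 × q_2002) = 50.03·1174 + 9.50·185 + 79.44·1123 = 149703.84.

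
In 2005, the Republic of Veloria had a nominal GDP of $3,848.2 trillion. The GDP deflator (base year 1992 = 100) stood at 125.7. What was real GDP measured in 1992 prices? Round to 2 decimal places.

$3,061.42 trillion

Real GDP = Nominal / (GDP deflator/100) = 3848.2 / 1.257 = 3061.42.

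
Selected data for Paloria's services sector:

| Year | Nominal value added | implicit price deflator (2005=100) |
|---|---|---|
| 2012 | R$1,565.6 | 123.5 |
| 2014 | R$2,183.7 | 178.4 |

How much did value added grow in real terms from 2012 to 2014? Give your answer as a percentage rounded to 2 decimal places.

-3.44%

Real value added 2012 = 1565.6 / 1.235 = 1267.69.
Real value added 2014 = 2183.7 / 1.784 = 1224.05.
Real growth = 1224.05 / 1267.69 − 1 = -0.0344.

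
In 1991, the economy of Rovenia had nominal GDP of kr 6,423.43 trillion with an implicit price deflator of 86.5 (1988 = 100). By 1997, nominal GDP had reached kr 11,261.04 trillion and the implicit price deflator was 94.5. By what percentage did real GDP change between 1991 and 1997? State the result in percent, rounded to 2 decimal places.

Deflate each year: 1991 → 6423.43/0.865 = 7425.93; 1997 → 11261.04/0.945 = 11916.44.
So real GDP changed by 11916.44/7425.93 − 1 = 0.6047, i.e. 60.47%.

60.47%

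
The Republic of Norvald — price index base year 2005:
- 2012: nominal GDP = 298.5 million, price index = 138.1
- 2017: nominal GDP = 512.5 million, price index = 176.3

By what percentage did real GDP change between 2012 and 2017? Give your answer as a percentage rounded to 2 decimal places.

34.49%

Real GDP 2012 = 298.5 / 1.381 = 216.15.
Real GDP 2017 = 512.5 / 1.763 = 290.70.
Real growth = 290.70 / 216.15 − 1 = 0.3449.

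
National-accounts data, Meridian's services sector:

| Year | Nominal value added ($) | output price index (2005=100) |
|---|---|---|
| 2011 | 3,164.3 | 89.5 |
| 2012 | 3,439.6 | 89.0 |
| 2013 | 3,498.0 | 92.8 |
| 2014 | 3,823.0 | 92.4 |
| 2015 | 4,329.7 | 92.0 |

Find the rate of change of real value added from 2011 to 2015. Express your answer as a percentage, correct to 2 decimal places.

Real value added 2011 = 3164.3/0.895 = 3535.53.
Real value added 2015 = 4329.7/0.920 = 4706.20.
Change = 4706.20/3535.53 − 1 = 0.3311.

33.11%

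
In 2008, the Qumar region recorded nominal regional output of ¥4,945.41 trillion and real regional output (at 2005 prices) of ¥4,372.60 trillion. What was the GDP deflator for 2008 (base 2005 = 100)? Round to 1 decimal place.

GDP deflator = (Nominal / Real) × 100 = 4945.41 / 4372.60 × 100 = 113.10.

113.1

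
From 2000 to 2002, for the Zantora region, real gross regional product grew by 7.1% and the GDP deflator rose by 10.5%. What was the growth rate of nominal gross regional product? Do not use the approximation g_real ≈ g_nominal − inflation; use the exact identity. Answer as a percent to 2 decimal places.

18.35%

(1 + g_nom) = (1 + g_real)(1 + π) = 1.0710 × 1.1050 = 1.18346.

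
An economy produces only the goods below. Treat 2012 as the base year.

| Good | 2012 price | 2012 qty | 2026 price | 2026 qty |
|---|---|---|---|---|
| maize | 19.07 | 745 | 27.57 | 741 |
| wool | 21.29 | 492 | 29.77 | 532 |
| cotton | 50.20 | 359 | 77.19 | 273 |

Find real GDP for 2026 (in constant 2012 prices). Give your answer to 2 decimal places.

39161.75

Real GDP 2026 = Σ (p_2012 × q_2026) = 19.07·741 + 21.29·532 + 50.20·273 = 39161.75.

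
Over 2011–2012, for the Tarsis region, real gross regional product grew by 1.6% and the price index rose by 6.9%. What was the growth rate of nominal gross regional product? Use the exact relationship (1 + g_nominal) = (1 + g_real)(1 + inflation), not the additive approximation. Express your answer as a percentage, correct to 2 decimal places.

(1 + g_nom) = (1 + g_real)(1 + π) = 1.0160 × 1.0690 = 1.08610.

8.61%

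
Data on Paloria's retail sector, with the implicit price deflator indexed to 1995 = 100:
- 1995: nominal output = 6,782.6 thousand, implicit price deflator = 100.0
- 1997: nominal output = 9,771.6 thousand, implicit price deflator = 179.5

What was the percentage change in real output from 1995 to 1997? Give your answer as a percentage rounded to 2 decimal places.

-19.74%

Deflate each year: 1995 → 6782.6/1.000 = 6782.60; 1997 → 9771.6/1.795 = 5443.79.
So real output changed by 5443.79/6782.60 − 1 = -0.1974, i.e. -19.74%.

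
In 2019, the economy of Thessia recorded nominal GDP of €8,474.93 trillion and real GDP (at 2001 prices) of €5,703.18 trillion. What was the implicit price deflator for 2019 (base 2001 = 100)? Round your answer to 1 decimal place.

implicit price deflator = (Nominal / Real) × 100 = 8474.93 / 5703.18 × 100 = 148.60.

148.6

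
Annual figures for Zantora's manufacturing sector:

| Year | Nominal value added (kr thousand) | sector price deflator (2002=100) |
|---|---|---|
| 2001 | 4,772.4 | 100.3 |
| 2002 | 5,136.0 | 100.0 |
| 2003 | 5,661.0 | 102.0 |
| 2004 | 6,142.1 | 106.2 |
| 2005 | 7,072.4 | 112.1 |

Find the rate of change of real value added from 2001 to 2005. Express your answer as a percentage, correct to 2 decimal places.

Real value added 2001 = 4772.4/1.003 = 4758.13.
Real value added 2005 = 7072.4/1.121 = 6309.01.
Change = 6309.01/4758.13 − 1 = 0.3259.

32.59%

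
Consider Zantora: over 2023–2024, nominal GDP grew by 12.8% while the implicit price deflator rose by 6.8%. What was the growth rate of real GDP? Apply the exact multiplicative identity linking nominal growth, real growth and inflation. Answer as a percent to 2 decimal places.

(1 + g_nom) = (1 + g_real)(1 + π), so g_real = 1.1280 / 1.0680 − 1 = 0.05618.

5.62%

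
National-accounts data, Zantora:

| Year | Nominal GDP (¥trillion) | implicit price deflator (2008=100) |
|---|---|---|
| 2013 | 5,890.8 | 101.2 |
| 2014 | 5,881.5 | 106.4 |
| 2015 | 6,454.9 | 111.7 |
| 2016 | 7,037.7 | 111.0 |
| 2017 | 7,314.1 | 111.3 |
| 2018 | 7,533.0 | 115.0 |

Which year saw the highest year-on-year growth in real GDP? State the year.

2016

2014: real = 5881.5/1.064 = 5527.73; growth vs 2013 (5820.95) = -5.04%.
2015: real = 6454.9/1.117 = 5778.78; growth vs 2014 (5527.73) = 4.54%.
2016: real = 7037.7/1.110 = 6340.27; growth vs 2015 (5778.78) = 9.72%.
2017: real = 7314.1/1.113 = 6571.52; growth vs 2016 (6340.27) = 3.65%.
2018: real = 7533.0/1.150 = 6550.43; growth vs 2017 (6571.52) = -0.32%.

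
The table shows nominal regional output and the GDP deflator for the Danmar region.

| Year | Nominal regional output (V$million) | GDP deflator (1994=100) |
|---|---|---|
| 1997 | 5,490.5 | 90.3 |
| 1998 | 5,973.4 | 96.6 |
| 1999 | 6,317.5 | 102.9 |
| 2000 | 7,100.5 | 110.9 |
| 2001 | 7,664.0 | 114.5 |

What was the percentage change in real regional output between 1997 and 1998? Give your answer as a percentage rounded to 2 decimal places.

Real regional output 1997 = 5490.5/0.903 = 6080.29.
Real regional output 1998 = 5973.4/0.966 = 6183.64.
Change = 6183.64/6080.29 − 1 = 0.0170.

1.70%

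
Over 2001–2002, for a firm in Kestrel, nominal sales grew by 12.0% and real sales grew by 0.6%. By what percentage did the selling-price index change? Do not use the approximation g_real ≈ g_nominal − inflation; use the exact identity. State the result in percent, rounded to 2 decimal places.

11.33%

(1 + g_nom) = (1 + g_real)(1 + π), so π = 1.1200 / 1.0060 − 1 = 0.11332.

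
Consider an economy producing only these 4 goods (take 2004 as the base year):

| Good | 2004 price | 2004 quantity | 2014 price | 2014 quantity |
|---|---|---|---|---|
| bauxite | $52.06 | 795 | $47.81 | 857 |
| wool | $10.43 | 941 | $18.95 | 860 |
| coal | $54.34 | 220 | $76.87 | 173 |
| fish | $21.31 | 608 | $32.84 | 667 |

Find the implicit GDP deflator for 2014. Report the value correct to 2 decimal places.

Nominal GDP 2014 = 47.81·857 + 18.95·860 + 76.87·173 + 32.84·667 = 92472.96.
Real GDP 2014 (at 2004 prices) = 52.06·857 + 10.43·860 + 54.34·173 + 21.31·667 = 77199.81.
Deflator = Nominal/Real × 100 = 92472.96/77199.81 × 100 = 119.784.

119.78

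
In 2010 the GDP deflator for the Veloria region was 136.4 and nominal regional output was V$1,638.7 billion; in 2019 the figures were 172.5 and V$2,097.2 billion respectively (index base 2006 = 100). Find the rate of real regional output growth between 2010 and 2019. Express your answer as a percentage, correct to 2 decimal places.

Real regional output 2010 = 1638.7 / 1.364 = 1201.39.
Real regional output 2019 = 2097.2 / 1.725 = 1215.77.
Real growth = 1215.77 / 1201.39 − 1 = 0.0120.

1.20%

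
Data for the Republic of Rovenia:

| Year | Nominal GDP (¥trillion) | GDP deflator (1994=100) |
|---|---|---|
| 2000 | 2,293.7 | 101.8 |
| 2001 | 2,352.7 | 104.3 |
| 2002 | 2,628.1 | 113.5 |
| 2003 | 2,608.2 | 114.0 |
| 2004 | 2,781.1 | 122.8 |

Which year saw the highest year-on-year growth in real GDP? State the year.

2002

2001: real = 2352.7/1.043 = 2255.70; growth vs 2000 (2253.14) = 0.11%.
2002: real = 2628.1/1.135 = 2315.51; growth vs 2001 (2255.70) = 2.65%.
2003: real = 2608.2/1.140 = 2287.89; growth vs 2002 (2315.51) = -1.19%.
2004: real = 2781.1/1.228 = 2264.74; growth vs 2003 (2287.89) = -1.01%.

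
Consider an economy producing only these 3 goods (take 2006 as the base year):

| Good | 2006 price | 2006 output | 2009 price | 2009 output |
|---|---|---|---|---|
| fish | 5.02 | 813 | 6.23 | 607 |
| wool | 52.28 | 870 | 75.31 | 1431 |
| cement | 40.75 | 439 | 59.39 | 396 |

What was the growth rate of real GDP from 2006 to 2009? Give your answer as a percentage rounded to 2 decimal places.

Real GDP 2006 = Nominal GDP 2006 = 5.02·813 + 52.28·870 + 40.75·439 = 67454.11.
Real GDP 2009 (at 2006 prices) = 5.02·607 + 52.28·1431 + 40.75·396 = 93996.82.
Real growth = 93996.82/67454.11 − 1 = 0.3935.

39.35%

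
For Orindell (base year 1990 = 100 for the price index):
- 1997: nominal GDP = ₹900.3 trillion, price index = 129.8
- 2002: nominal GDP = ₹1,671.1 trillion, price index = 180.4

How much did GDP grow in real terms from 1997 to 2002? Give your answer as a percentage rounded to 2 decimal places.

Deflate each year: 1997 → 900.3/1.298 = 693.61; 2002 → 1671.1/1.804 = 926.33.
So real GDP changed by 926.33/693.61 − 1 = 0.3355, i.e. 33.55%.

33.55%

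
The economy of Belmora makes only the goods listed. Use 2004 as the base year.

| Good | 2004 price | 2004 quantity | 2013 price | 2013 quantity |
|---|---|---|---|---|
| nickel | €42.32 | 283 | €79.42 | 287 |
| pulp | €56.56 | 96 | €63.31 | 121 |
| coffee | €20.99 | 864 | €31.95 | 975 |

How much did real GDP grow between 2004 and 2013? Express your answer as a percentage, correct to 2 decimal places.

11.01%

Real GDP 2004 = Nominal GDP 2004 = 42.32·283 + 56.56·96 + 20.99·864 = 35541.68.
Real GDP 2013 (at 2004 prices) = 42.32·287 + 56.56·121 + 20.99·975 = 39454.85.
Real growth = 39454.85/35541.68 − 1 = 0.1101.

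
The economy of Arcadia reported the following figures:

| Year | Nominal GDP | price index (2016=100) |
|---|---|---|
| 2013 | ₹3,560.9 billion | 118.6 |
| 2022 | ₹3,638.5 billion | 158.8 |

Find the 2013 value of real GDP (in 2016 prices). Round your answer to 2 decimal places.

Real GDP = Nominal / (price index/100) = 3560.9 / 1.186 = 3002.45.

₹3,002.45 billion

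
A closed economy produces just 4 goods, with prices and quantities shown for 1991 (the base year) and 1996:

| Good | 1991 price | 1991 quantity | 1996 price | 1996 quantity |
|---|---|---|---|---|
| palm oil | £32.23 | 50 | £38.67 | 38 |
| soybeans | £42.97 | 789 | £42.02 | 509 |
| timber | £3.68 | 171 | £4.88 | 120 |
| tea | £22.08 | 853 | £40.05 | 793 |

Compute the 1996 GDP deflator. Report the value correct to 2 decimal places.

134.49

Nominal GDP 1996 = 38.67·38 + 42.02·509 + 4.88·120 + 40.05·793 = 55202.89.
Real GDP 1996 (at 1991 prices) = 32.23·38 + 42.97·509 + 3.68·120 + 22.08·793 = 41047.51.
Deflator = Nominal/Real × 100 = 55202.89/41047.51 × 100 = 134.485.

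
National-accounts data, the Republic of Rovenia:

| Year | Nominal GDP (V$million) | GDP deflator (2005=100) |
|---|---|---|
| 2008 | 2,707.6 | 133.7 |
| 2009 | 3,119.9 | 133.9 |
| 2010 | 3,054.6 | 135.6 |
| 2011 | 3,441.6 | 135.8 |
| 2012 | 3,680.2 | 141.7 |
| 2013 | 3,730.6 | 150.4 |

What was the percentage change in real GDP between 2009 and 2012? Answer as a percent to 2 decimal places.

Real GDP 2009 = 3119.9/1.339 = 2330.02.
Real GDP 2012 = 3680.2/1.417 = 2597.18.
Change = 2597.18/2330.02 − 1 = 0.1147.

11.47%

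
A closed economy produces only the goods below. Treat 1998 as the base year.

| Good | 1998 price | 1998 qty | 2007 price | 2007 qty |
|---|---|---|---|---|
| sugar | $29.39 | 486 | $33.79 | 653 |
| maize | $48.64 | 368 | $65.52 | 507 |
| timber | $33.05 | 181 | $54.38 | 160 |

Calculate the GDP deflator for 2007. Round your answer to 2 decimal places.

130.21

Nominal GDP 2007 = 33.79·653 + 65.52·507 + 54.38·160 = 63984.31.
Real GDP 2007 (at 1998 prices) = 29.39·653 + 48.64·507 + 33.05·160 = 49140.15.
Deflator = Nominal/Real × 100 = 63984.31/49140.15 × 100 = 130.208.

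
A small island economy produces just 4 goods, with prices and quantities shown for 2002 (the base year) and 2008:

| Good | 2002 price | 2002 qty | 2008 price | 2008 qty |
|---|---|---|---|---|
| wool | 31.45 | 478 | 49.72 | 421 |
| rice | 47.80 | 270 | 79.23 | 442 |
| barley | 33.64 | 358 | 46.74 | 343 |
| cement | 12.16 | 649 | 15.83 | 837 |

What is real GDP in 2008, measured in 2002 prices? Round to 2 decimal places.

56084.49

Real GDP 2008 = Σ (p_2002 × q_2008) = 31.45·421 + 47.80·442 + 33.64·343 + 12.16·837 = 56084.49.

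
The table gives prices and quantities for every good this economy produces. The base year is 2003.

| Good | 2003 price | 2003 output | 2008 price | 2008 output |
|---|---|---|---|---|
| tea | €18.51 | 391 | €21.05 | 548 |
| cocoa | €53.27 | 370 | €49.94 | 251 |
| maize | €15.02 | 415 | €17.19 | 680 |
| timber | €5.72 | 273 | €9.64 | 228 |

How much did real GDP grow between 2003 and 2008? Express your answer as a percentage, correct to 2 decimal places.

0.83%

Real GDP 2003 = Nominal GDP 2003 = 18.51·391 + 53.27·370 + 15.02·415 + 5.72·273 = 34742.17.
Real GDP 2008 (at 2003 prices) = 18.51·548 + 53.27·251 + 15.02·680 + 5.72·228 = 35032.01.
Real growth = 35032.01/34742.17 − 1 = 0.0083.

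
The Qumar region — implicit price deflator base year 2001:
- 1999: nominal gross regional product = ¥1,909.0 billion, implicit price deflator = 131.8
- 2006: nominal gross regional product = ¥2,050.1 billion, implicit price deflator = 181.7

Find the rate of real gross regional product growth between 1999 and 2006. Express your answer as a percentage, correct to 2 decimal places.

Deflate each year: 1999 → 1909.0/1.318 = 1448.41; 2006 → 2050.1/1.817 = 1128.29.
So real gross regional product changed by 1128.29/1448.41 − 1 = -0.2210, i.e. -22.10%.

-22.10%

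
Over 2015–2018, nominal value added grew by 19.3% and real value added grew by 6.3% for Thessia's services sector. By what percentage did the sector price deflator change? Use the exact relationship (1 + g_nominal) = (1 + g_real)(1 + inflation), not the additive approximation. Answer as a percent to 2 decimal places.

(1 + g_nom) = (1 + g_real)(1 + π), so π = 1.1930 / 1.0630 − 1 = 0.12230.

12.23%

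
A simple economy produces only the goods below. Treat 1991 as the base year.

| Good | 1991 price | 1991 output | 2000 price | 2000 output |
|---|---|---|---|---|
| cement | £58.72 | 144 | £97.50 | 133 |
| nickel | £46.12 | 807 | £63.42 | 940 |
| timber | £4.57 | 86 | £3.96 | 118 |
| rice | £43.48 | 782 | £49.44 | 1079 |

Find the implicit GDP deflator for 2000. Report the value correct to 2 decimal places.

Nominal GDP 2000 = 97.50·133 + 63.42·940 + 3.96·118 + 49.44·1079 = 126395.34.
Real GDP 2000 (at 1991 prices) = 58.72·133 + 46.12·940 + 4.57·118 + 43.48·1079 = 98616.74.
Deflator = Nominal/Real × 100 = 126395.34/98616.74 × 100 = 128.168.

128.17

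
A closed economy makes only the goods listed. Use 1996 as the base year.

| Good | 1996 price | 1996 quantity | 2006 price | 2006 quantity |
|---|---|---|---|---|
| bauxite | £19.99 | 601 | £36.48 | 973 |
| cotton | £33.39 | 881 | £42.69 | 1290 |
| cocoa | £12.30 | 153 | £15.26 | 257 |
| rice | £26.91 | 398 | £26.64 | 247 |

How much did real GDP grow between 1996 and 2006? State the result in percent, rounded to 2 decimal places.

Real GDP 1996 = Nominal GDP 1996 = 19.99·601 + 33.39·881 + 12.30·153 + 26.91·398 = 54022.66.
Real GDP 2006 (at 1996 prices) = 19.99·973 + 33.39·1290 + 12.30·257 + 26.91·247 = 72331.24.
Real growth = 72331.24/54022.66 − 1 = 0.3389.

33.89%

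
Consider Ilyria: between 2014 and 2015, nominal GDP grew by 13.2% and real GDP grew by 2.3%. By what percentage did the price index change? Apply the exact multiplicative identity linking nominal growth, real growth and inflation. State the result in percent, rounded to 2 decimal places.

(1 + g_nom) = (1 + g_real)(1 + π), so π = 1.1320 / 1.0230 − 1 = 0.10655.

10.65%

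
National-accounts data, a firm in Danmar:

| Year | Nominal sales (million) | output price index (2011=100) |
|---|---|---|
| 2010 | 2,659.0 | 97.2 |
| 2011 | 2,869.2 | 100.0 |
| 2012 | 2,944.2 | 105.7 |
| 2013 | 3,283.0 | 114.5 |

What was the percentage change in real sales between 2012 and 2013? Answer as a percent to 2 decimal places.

2.94%

Real sales 2012 = 2944.2/1.057 = 2785.43.
Real sales 2013 = 3283.0/1.145 = 2867.25.
Change = 2867.25/2785.43 − 1 = 0.0294.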